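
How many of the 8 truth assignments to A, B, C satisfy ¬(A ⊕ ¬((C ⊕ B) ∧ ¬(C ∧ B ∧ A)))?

  A      B      C    |    φ  
False  False  False  |  False
False  False   True  |   True
False   True  False  |   True
False   True   True  |  False
 True  False  False  |   True
 True  False   True  |  False
 True   True  False  |  False
 True   True   True  |   True
The formula is true on 4 of the 8 rows.

4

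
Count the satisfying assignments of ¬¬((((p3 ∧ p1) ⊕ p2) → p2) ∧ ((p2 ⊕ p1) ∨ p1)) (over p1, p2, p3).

p1 | p2 | p3 || φ
0  | 0  | 0  || 0
0  | 0  | 1  || 0
0  | 1  | 0  || 1
0  | 1  | 1  || 1
1  | 0  | 0  || 1
1  | 0  | 1  || 0
1  | 1  | 0  || 1
1  | 1  | 1  || 1
The formula is true on 5 of the 8 rows.

5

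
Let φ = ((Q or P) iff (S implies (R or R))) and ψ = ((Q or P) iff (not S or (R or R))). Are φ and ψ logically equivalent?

equivalent

P  Q  R  S  |  φ  ψ
T  T  T  T  |  T  T
T  T  T  F  |  T  T
T  T  F  T  |  F  F
T  T  F  F  |  T  T
T  F  T  T  |  T  T
T  F  T  F  |  T  T
T  F  F  T  |  F  F
T  F  F  F  |  T  T
F  T  T  T  |  T  T
F  T  T  F  |  T  T
F  T  F  T  |  F  F
F  T  F  F  |  T  T
F  F  T  T  |  F  F
F  F  T  F  |  F  F
F  F  F  T  |  T  T
F  F  F  F  |  F  F
The columns for φ and ψ agree on every row, so they are logically equivalent.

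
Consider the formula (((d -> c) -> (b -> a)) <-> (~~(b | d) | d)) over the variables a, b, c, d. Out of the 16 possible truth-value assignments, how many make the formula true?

9

a | b | c | d | φ
- | - | - | - | -
T | T | T | T | T
T | T | T | F | T
T | T | F | T | T
T | T | F | F | T
T | F | T | T | T
T | F | T | F | F
T | F | F | T | T
T | F | F | F | F
F | T | T | T | F
F | T | T | F | F
F | T | F | T | T
F | T | F | F | F
F | F | T | T | T
F | F | T | F | F
F | F | F | T | T
F | F | F | F | F
The formula is true on 9 of the 16 rows.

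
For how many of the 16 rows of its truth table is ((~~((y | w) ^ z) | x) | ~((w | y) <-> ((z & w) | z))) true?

x | y | z | w || φ
T | T | T | T || T
T | T | T | F || T
T | T | F | T || T
T | T | F | F || T
T | F | T | T || T
T | F | T | F || T
T | F | F | T || T
T | F | F | F || T
F | T | T | T || F
F | T | T | F || F
F | T | F | T || T
F | T | F | F || T
F | F | T | T || F
F | F | T | F || T
F | F | F | T || T
F | F | F | F || F
The formula is true on 12 of the 16 rows.

12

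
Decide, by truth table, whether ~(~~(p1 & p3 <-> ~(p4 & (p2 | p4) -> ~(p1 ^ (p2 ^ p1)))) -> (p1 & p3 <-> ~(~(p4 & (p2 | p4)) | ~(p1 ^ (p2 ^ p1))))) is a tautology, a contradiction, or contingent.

contradiction

  p1  |   p2  |   p3  |   p4  ||   φ  
False | False | False | False || False
False | False | False |  True || False
False | False |  True | False || False
False | False |  True |  True || False
False |  True | False | False || False
False |  True | False |  True || False
False |  True |  True | False || False
False |  True |  True |  True || False
 True | False | False | False || False
 True | False | False |  True || False
 True | False |  True | False || False
 True | False |  True |  True || False
 True |  True | False | False || False
 True |  True | False |  True || False
 True |  True |  True | False || False
 True |  True |  True |  True || False
Every row is False, so the formula is a contradiction.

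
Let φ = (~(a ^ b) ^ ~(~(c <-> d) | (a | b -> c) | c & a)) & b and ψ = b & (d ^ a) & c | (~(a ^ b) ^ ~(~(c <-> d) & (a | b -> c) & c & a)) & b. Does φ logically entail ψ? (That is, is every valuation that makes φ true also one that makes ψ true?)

a | b | c | d || φ | ψ
F | F | F | F || F | F
F | F | F | T || F | F
F | F | T | F || F | F
F | F | T | T || F | F
F | T | F | F || T | T
F | T | F | T || F | T
F | T | T | F || F | T
F | T | T | T || F | T
T | F | F | F || F | F
T | F | F | T || F | F
T | F | T | F || F | F
T | F | T | T || F | F
T | T | F | F || F | F
T | T | F | T || T | F
T | T | T | F || T | T
T | T | T | T || T | F
At a=T, b=T, c=F, d=T we have φ true but ψ false, so φ does not entail ψ.

no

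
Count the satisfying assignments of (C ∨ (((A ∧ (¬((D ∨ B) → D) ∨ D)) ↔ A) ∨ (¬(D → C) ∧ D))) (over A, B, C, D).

A | B | C | D | φ
- | - | - | - | -
0 | 0 | 0 | 0 | 1
0 | 0 | 0 | 1 | 1
0 | 0 | 1 | 0 | 1
0 | 0 | 1 | 1 | 1
0 | 1 | 0 | 0 | 1
0 | 1 | 0 | 1 | 1
0 | 1 | 1 | 0 | 1
0 | 1 | 1 | 1 | 1
1 | 0 | 0 | 0 | 0
1 | 0 | 0 | 1 | 1
1 | 0 | 1 | 0 | 1
1 | 0 | 1 | 1 | 1
1 | 1 | 0 | 0 | 1
1 | 1 | 0 | 1 | 1
1 | 1 | 1 | 0 | 1
1 | 1 | 1 | 1 | 1
The formula is true on 15 of the 16 rows.

15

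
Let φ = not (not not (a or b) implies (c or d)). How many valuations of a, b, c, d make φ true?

a  b  c  d  |  (a or b)  not (a or b)  not not (a or b)  (c or d)  φ
0  0  0  0  |     0           1               0             0      0
0  0  0  1  |     0           1               0             1      0
0  0  1  0  |     0           1               0             1      0
0  0  1  1  |     0           1               0             1      0
0  1  0  0  |     1           0               1             0      1
0  1  0  1  |     1           0               1             1      0
0  1  1  0  |     1           0               1             1      0
0  1  1  1  |     1           0               1             1      0
1  0  0  0  |     1           0               1             0      1
1  0  0  1  |     1           0               1             1      0
1  0  1  0  |     1           0               1             1      0
1  0  1  1  |     1           0               1             1      0
1  1  0  0  |     1           0               1             0      1
1  1  0  1  |     1           0               1             1      0
1  1  1  0  |     1           0               1             1      0
1  1  1  1  |     1           0               1             1      0
The formula is true on 3 of the 16 rows.

3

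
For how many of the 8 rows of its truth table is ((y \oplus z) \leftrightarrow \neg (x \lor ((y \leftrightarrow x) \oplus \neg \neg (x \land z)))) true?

x | y | z | (y \oplus z) | (y \leftrightarrow x) | (x \land z) | \neg (x \land z) | \neg \neg (x \land z) | φ
- | - | - | ------------ | --------------------- | ----------- | ---------------- | --------------------- | -
T | T | T |      F       |           T           |      T      |        F         |           T           | T
T | T | F |      T       |           T           |      F      |        T         |           F           | F
T | F | T |      T       |           F           |      T      |        F         |           T           | F
T | F | F |      F       |           F           |      F      |        T         |           F           | T
F | T | T |      F       |           F           |      F      |        T         |           F           | F
F | T | F |      T       |           F           |      F      |        T         |           F           | T
F | F | T |      T       |           T           |      F      |        T         |           F           | F
F | F | F |      F       |           T           |      F      |        T         |           F           | T
The formula is true on 4 of the 8 rows.

4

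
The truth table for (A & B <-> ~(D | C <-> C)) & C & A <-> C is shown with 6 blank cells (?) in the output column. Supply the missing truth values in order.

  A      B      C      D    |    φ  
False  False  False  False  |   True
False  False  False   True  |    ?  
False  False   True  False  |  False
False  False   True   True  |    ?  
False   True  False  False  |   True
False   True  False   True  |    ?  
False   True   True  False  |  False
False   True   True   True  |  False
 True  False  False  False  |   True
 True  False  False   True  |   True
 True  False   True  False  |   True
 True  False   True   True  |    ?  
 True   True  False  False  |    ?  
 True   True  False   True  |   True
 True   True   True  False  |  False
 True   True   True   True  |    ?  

Row A=False, B=False, C=False, D=True: ((A & B <-> ~(D | C <-> C)) & C & A) = False, so the formula = True.
Row A=False, B=False, C=True, D=True: ((A & B <-> ~(D | C <-> C)) & C & A) = False, so the formula = False.
Row A=False, B=True, C=False, D=True: ((A & B <-> ~(D | C <-> C)) & C & A) = False, so the formula = True.
Row A=True, B=False, C=True, D=True: ((A & B <-> ~(D | C <-> C)) & C & A) = True, so the formula = True.
Row A=True, B=True, C=False, D=False: ((A & B <-> ~(D | C <-> C)) & C & A) = False, so the formula = True.
Row A=True, B=True, C=True, D=True: ((A & B <-> ~(D | C <-> C)) & C & A) = False, so the formula = False.

True, False, True, True, True, False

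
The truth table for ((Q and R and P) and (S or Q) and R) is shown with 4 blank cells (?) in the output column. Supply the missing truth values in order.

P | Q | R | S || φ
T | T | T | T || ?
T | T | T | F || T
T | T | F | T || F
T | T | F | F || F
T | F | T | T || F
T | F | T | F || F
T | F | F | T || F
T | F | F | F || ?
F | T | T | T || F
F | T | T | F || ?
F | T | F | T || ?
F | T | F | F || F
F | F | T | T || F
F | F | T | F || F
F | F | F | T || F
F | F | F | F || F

T, F, F, F

Row P=T, Q=T, R=T, S=T: (Q and R and P) = T, (S or Q) = T, so the formula = T.
Row P=T, Q=F, R=F, S=F: (Q and R and P) = F, (S or Q) = F, so the formula = F.
Row P=F, Q=T, R=T, S=F: (Q and R and P) = F, (S or Q) = T, so the formula = F.
Row P=F, Q=T, R=F, S=T: (Q and R and P) = F, (S or Q) = T, so the formula = F.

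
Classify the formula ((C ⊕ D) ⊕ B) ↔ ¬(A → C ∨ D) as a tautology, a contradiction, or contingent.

A | B | C | D | (((C ⊕ D) ⊕ B) ↔ ¬(A → (C ∨ D)))
- | - | - | - | --------------------------------
T | T | T | T |                F                
T | T | T | F |                T                
T | T | F | T |                T                
T | T | F | F |                T                
T | F | T | T |                T                
T | F | T | F |                F                
T | F | F | T |                F                
T | F | F | F |                F                
F | T | T | T |                F                
F | T | T | F |                T                
F | T | F | T |                T                
F | T | F | F |                F                
F | F | T | T |                T                
F | F | T | F |                F                
F | F | F | T |                F                
F | F | F | F |                T                
8 of 16 rows are T, so the formula is contingent.

contingent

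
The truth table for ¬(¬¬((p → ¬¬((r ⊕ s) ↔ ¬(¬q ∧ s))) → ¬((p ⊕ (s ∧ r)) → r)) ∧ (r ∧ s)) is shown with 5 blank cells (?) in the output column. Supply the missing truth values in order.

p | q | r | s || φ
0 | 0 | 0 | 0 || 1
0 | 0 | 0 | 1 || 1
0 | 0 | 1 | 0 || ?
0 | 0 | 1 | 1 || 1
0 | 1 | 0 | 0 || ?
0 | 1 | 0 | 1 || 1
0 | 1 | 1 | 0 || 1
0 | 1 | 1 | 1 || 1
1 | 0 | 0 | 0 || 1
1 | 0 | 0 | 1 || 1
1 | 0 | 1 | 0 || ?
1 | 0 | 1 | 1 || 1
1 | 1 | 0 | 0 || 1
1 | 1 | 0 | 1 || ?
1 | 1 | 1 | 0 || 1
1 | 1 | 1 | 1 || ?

Row p=0, q=0, r=1, s=0: ¬¬((p → ¬¬((r ⊕ s) ↔ ¬(¬q ∧ s))) → ¬((p ⊕ (s ∧ r)) → r)) = 0, (r ∧ s) = 0, (¬¬((p → ¬¬((r ⊕ s) ↔ ¬(¬q ∧ s))) → ¬((p ⊕ (s ∧ r)) → r)) ∧ (r ∧ s)) = 0, so the formula = 1.
Row p=0, q=1, r=0, s=0: ¬¬((p → ¬¬((r ⊕ s) ↔ ¬(¬q ∧ s))) → ¬((p ⊕ (s ∧ r)) → r)) = 0, (r ∧ s) = 0, (¬¬((p → ¬¬((r ⊕ s) ↔ ¬(¬q ∧ s))) → ¬((p ⊕ (s ∧ r)) → r)) ∧ (r ∧ s)) = 0, so the formula = 1.
Row p=1, q=0, r=1, s=0: ¬¬((p → ¬¬((r ⊕ s) ↔ ¬(¬q ∧ s))) → ¬((p ⊕ (s ∧ r)) → r)) = 0, (r ∧ s) = 0, (¬¬((p → ¬¬((r ⊕ s) ↔ ¬(¬q ∧ s))) → ¬((p ⊕ (s ∧ r)) → r)) ∧ (r ∧ s)) = 0, so the formula = 1.
Row p=1, q=1, r=0, s=1: ¬¬((p → ¬¬((r ⊕ s) ↔ ¬(¬q ∧ s))) → ¬((p ⊕ (s ∧ r)) → r)) = 1, (r ∧ s) = 0, (¬¬((p → ¬¬((r ⊕ s) ↔ ¬(¬q ∧ s))) → ¬((p ⊕ (s ∧ r)) → r)) ∧ (r ∧ s)) = 0, so the formula = 1.
Row p=1, q=1, r=1, s=1: ¬¬((p → ¬¬((r ⊕ s) ↔ ¬(¬q ∧ s))) → ¬((p ⊕ (s ∧ r)) → r)) = 1, (r ∧ s) = 1, (¬¬((p → ¬¬((r ⊕ s) ↔ ¬(¬q ∧ s))) → ¬((p ⊕ (s ∧ r)) → r)) ∧ (r ∧ s)) = 1, so the formula = 0.

1, 1, 1, 1, 0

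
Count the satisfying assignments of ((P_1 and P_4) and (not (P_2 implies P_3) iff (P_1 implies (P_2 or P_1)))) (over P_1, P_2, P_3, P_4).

1

 P_1  |  P_2  |  P_3  |  P_4  || (P_1 and P_4) | (P_2 implies P_3) | not (P_2 implies P_3) | (P_2 or P_1) | (P_1 implies (P_2 or P_1)) |   φ  
 True |  True |  True |  True ||      True     |        True       |         False         |     True     |            True            | False
 True |  True |  True | False ||     False     |        True       |         False         |     True     |            True            | False
 True |  True | False |  True ||      True     |       False       |          True         |     True     |            True            |  True
 True |  True | False | False ||     False     |       False       |          True         |     True     |            True            | False
 True | False |  True |  True ||      True     |        True       |         False         |     True     |            True            | False
 True | False |  True | False ||     False     |        True       |         False         |     True     |            True            | False
 True | False | False |  True ||      True     |        True       |         False         |     True     |            True            | False
 True | False | False | False ||     False     |        True       |         False         |     True     |            True            | False
False |  True |  True |  True ||     False     |        True       |         False         |     True     |            True            | False
False |  True |  True | False ||     False     |        True       |         False         |     True     |            True            | False
False |  True | False |  True ||     False     |       False       |          True         |     True     |            True            | False
False |  True | False | False ||     False     |       False       |          True         |     True     |            True            | False
False | False |  True |  True ||     False     |        True       |         False         |    False     |            True            | False
False | False |  True | False ||     False     |        True       |         False         |    False     |            True            | False
False | False | False |  True ||     False     |        True       |         False         |    False     |            True            | False
False | False | False | False ||     False     |        True       |         False         |    False     |            True            | False
The formula is true on 1 of the 16 rows.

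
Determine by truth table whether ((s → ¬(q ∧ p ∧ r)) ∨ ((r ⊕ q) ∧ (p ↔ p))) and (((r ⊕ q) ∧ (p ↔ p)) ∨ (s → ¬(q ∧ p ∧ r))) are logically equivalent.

equivalent

p  q  r  s  |  φ  ψ
T  T  T  T  |  F  F
T  T  T  F  |  T  T
T  T  F  T  |  T  T
T  T  F  F  |  T  T
T  F  T  T  |  T  T
T  F  T  F  |  T  T
T  F  F  T  |  T  T
T  F  F  F  |  T  T
F  T  T  T  |  T  T
F  T  T  F  |  T  T
F  T  F  T  |  T  T
F  T  F  F  |  T  T
F  F  T  T  |  T  T
F  F  T  F  |  T  T
F  F  F  T  |  T  T
F  F  F  F  |  T  T
The columns for φ and ψ agree on every row, so they are logically equivalent.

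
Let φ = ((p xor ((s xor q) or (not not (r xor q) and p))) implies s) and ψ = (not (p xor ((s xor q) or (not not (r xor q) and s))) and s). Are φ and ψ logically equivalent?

p  q  r  s  |  φ  ψ
1  1  1  1  |  1  0
1  1  1  0  |  1  0
1  1  0  1  |  1  1
1  1  0  0  |  1  0
1  0  1  1  |  1  1
1  0  1  0  |  1  0
1  0  0  1  |  1  1
1  0  0  0  |  0  0
0  1  1  1  |  1  1
0  1  1  0  |  0  0
0  1  0  1  |  1  0
0  1  0  0  |  0  0
0  0  1  1  |  1  0
0  0  1  0  |  1  0
0  0  0  1  |  1  0
0  0  0  0  |  1  0
The columns differ at p=1, q=1, r=1, s=1 (φ=1, ψ=0), so they are not equivalent.

not equivalent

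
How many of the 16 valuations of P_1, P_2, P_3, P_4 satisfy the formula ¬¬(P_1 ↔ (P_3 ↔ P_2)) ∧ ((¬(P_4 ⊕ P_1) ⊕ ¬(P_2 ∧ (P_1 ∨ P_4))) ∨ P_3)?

P_1  P_2  P_3  P_4  |  (P_3 ↔ P_2)  (P_1 ↔ (P_3 ↔ P_2))  ¬(P_1 ↔ (P_3 ↔ P_2))  ¬¬(P_1 ↔ (P_3 ↔ P_2))  (P_4 ⊕ P_1)  ¬(P_4 ⊕ P_1)  (P_1 ∨ P_4)  (P_2 ∧ (P_1 ∨ P_4))  ¬(P_2 ∧ (P_1 ∨ P_4))  φ
 1    1    1    1   |       1                1                    0                      1                 0            1             1                1                    0            1
 1    1    1    0   |       1                1                    0                      1                 1            0             1                1                    0            1
 1    1    0    1   |       0                0                    1                      0                 0            1             1                1                    0            0
 1    1    0    0   |       0                0                    1                      0                 1            0             1                1                    0            0
 1    0    1    1   |       0                0                    1                      0                 0            1             1                0                    1            0
 1    0    1    0   |       0                0                    1                      0                 1            0             1                0                    1            0
 1    0    0    1   |       1                1                    0                      1                 0            1             1                0                    1            0
 1    0    0    0   |       1                1                    0                      1                 1            0             1                0                    1            1
 0    1    1    1   |       1                0                    1                      0                 1            0             1                1                    0            0
 0    1    1    0   |       1                0                    1                      0                 0            1             0                0                    1            0
 0    1    0    1   |       0                1                    0                      1                 1            0             1                1                    0            0
 0    1    0    0   |       0                1                    0                      1                 0            1             0                0                    1            0
 0    0    1    1   |       0                1                    0                      1                 1            0             1                0                    1            1
 0    0    1    0   |       0                1                    0                      1                 0            1             0                0                    1            1
 0    0    0    1   |       1                0                    1                      0                 1            0             1                0                    1            0
 0    0    0    0   |       1                0                    1                      0                 0            1             0                0                    1            0
The formula is true on 5 of the 16 rows.

5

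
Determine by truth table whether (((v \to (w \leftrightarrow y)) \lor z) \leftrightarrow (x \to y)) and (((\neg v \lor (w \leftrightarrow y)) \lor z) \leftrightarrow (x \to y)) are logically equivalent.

equivalent

x | y | z | w | v | φ | ψ
- | - | - | - | - | - | -
1 | 1 | 1 | 1 | 1 | 1 | 1
1 | 1 | 1 | 1 | 0 | 1 | 1
1 | 1 | 1 | 0 | 1 | 1 | 1
1 | 1 | 1 | 0 | 0 | 1 | 1
1 | 1 | 0 | 1 | 1 | 1 | 1
1 | 1 | 0 | 1 | 0 | 1 | 1
1 | 1 | 0 | 0 | 1 | 0 | 0
1 | 1 | 0 | 0 | 0 | 1 | 1
1 | 0 | 1 | 1 | 1 | 0 | 0
1 | 0 | 1 | 1 | 0 | 0 | 0
1 | 0 | 1 | 0 | 1 | 0 | 0
1 | 0 | 1 | 0 | 0 | 0 | 0
1 | 0 | 0 | 1 | 1 | 1 | 1
1 | 0 | 0 | 1 | 0 | 0 | 0
1 | 0 | 0 | 0 | 1 | 0 | 0
1 | 0 | 0 | 0 | 0 | 0 | 0
0 | 1 | 1 | 1 | 1 | 1 | 1
0 | 1 | 1 | 1 | 0 | 1 | 1
0 | 1 | 1 | 0 | 1 | 1 | 1
0 | 1 | 1 | 0 | 0 | 1 | 1
0 | 1 | 0 | 1 | 1 | 1 | 1
0 | 1 | 0 | 1 | 0 | 1 | 1
0 | 1 | 0 | 0 | 1 | 0 | 0
0 | 1 | 0 | 0 | 0 | 1 | 1
0 | 0 | 1 | 1 | 1 | 1 | 1
0 | 0 | 1 | 1 | 0 | 1 | 1
0 | 0 | 1 | 0 | 1 | 1 | 1
0 | 0 | 1 | 0 | 0 | 1 | 1
0 | 0 | 0 | 1 | 1 | 0 | 0
0 | 0 | 0 | 1 | 0 | 1 | 1
0 | 0 | 0 | 0 | 1 | 1 | 1
0 | 0 | 0 | 0 | 0 | 1 | 1
The columns for φ and ψ agree on every row, so they are logically equivalent.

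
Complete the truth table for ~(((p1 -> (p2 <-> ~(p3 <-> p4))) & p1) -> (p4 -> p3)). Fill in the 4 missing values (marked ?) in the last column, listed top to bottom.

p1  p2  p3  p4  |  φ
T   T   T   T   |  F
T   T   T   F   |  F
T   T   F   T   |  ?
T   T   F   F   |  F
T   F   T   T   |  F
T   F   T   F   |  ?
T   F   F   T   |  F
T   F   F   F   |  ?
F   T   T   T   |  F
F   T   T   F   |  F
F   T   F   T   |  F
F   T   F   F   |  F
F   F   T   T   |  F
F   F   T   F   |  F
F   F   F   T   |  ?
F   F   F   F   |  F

Row p1=T, p2=T, p3=F, p4=T: ((p1 -> (p2 <-> ~(p3 <-> p4))) & p1) = T, (p4 -> p3) = F, (((p1 -> (p2 <-> ~(p3 <-> p4))) & p1) -> (p4 -> p3)) = F, so the formula = T.
Row p1=T, p2=F, p3=T, p4=F: ((p1 -> (p2 <-> ~(p3 <-> p4))) & p1) = F, (p4 -> p3) = T, (((p1 -> (p2 <-> ~(p3 <-> p4))) & p1) -> (p4 -> p3)) = T, so the formula = F.
Row p1=T, p2=F, p3=F, p4=F: ((p1 -> (p2 <-> ~(p3 <-> p4))) & p1) = T, (p4 -> p3) = T, (((p1 -> (p2 <-> ~(p3 <-> p4))) & p1) -> (p4 -> p3)) = T, so the formula = F.
Row p1=F, p2=F, p3=F, p4=T: ((p1 -> (p2 <-> ~(p3 <-> p4))) & p1) = F, (p4 -> p3) = F, (((p1 -> (p2 <-> ~(p3 <-> p4))) & p1) -> (p4 -> p3)) = T, so the formula = F.

T, F, F, F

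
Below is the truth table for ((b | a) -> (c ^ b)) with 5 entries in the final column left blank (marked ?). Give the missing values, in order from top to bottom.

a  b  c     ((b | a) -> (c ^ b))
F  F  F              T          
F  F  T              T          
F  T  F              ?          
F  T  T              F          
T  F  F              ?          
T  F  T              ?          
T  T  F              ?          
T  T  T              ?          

T, F, T, T, F

Row a=F, b=T, c=F: (b | a) = T, (c ^ b) = T, so ((b | a) -> (c ^ b)) = T.
Row a=T, b=F, c=F: (b | a) = T, (c ^ b) = F, so ((b | a) -> (c ^ b)) = F.
Row a=T, b=F, c=T: (b | a) = T, (c ^ b) = T, so ((b | a) -> (c ^ b)) = T.
Row a=T, b=T, c=F: (b | a) = T, (c ^ b) = T, so ((b | a) -> (c ^ b)) = T.
Row a=T, b=T, c=T: (b | a) = T, (c ^ b) = F, so ((b | a) -> (c ^ b)) = F.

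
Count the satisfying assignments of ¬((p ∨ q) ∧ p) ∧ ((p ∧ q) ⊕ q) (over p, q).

p  q  |  (¬((p ∨ q) ∧ p) ∧ ((p ∧ q) ⊕ q))
F  F  |                 F                
F  T  |                 T                
T  F  |                 F                
T  T  |                 F                
The formula is true on 1 of the 4 rows.

1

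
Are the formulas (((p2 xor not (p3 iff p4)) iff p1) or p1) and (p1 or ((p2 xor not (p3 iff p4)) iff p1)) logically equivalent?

p1  p2  p3  p4  |  φ  ψ
T   T   T   T   |  T  T
T   T   T   F   |  T  T
T   T   F   T   |  T  T
T   T   F   F   |  T  T
T   F   T   T   |  T  T
T   F   T   F   |  T  T
T   F   F   T   |  T  T
T   F   F   F   |  T  T
F   T   T   T   |  F  F
F   T   T   F   |  T  T
F   T   F   T   |  T  T
F   T   F   F   |  F  F
F   F   T   T   |  T  T
F   F   T   F   |  F  F
F   F   F   T   |  F  F
F   F   F   F   |  T  T
The columns for φ and ψ agree on every row, so they are logically equivalent.

equivalent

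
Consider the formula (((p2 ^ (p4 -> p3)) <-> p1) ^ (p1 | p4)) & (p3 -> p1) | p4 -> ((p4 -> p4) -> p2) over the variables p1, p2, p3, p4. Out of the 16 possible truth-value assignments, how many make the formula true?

p1  p2  p3  p4     (p4 -> p3)  (p2 ^ (p4 -> p3))  ((p2 ^ (p4 -> p3)) <-> p1)  (p1 | p4)  (p3 -> p1)  (p4 -> p4)  ((p4 -> p4) -> p2)  φ
T   T   T   T          T               F                      F                   T          T           T               T           T
T   T   T   F          T               F                      F                   T          T           T               T           T
T   T   F   T          F               T                      T                   T          T           T               T           T
T   T   F   F          T               F                      F                   T          T           T               T           T
T   F   T   T          T               T                      T                   T          T           T               F           F
T   F   T   F          T               T                      T                   T          T           T               F           T
T   F   F   T          F               F                      F                   T          T           T               F           F
T   F   F   F          T               T                      T                   T          T           T               F           T
F   T   T   T          T               F                      T                   T          F           T               T           T
F   T   T   F          T               F                      T                   F          F           T               T           T
F   T   F   T          F               T                      F                   T          T           T               T           T
F   T   F   F          T               F                      T                   F          T           T               T           T
F   F   T   T          T               T                      F                   T          F           T               F           F
F   F   T   F          T               T                      F                   F          F           T               F           T
F   F   F   T          F               F                      T                   T          T           T               F           F
F   F   F   F          T               T                      F                   F          T           T               F           T
The formula is true on 12 of the 16 rows.

12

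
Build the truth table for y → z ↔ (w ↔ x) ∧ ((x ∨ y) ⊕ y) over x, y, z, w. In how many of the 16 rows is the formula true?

6

  x   |   y   |   z   |   w   |   φ  
----- | ----- | ----- | ----- | -----
 True |  True |  True |  True | False
 True |  True |  True | False | False
 True |  True | False |  True |  True
 True |  True | False | False |  True
 True | False |  True |  True |  True
 True | False |  True | False | False
 True | False | False |  True |  True
 True | False | False | False | False
False |  True |  True |  True | False
False |  True |  True | False | False
False |  True | False |  True |  True
False |  True | False | False |  True
False | False |  True |  True | False
False | False |  True | False | False
False | False | False |  True | False
False | False | False | False | False
The formula is true on 6 of the 16 rows.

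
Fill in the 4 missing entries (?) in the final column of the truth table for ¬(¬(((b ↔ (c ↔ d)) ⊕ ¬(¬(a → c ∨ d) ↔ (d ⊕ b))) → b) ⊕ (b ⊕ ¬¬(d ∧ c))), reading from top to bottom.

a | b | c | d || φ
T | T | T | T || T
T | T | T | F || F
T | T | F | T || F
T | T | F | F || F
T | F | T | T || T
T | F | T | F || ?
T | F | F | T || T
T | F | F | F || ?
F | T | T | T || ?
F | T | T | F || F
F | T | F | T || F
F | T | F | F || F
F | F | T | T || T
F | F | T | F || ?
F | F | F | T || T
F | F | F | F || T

Row a=T, b=F, c=T, d=F: ¬(((b ↔ (c ↔ d)) ⊕ ¬(¬(a → c ∨ d) ↔ (d ⊕ b))) → b) = T, (b ⊕ ¬¬(d ∧ c)) = F, (¬(((b ↔ (c ↔ d)) ⊕ ¬(¬(a → c ∨ d) ↔ (d ⊕ b))) → b) ⊕ (b ⊕ ¬¬(d ∧ c))) = T, so the formula = F.
Row a=T, b=F, c=F, d=F: ¬(((b ↔ (c ↔ d)) ⊕ ¬(¬(a → c ∨ d) ↔ (d ⊕ b))) → b) = T, (b ⊕ ¬¬(d ∧ c)) = F, (¬(((b ↔ (c ↔ d)) ⊕ ¬(¬(a → c ∨ d) ↔ (d ⊕ b))) → b) ⊕ (b ⊕ ¬¬(d ∧ c))) = T, so the formula = F.
Row a=F, b=T, c=T, d=T: ¬(((b ↔ (c ↔ d)) ⊕ ¬(¬(a → c ∨ d) ↔ (d ⊕ b))) → b) = F, (b ⊕ ¬¬(d ∧ c)) = F, (¬(((b ↔ (c ↔ d)) ⊕ ¬(¬(a → c ∨ d) ↔ (d ⊕ b))) → b) ⊕ (b ⊕ ¬¬(d ∧ c))) = F, so the formula = T.
Row a=F, b=F, c=T, d=F: ¬(((b ↔ (c ↔ d)) ⊕ ¬(¬(a → c ∨ d) ↔ (d ⊕ b))) → b) = T, (b ⊕ ¬¬(d ∧ c)) = F, (¬(((b ↔ (c ↔ d)) ⊕ ¬(¬(a → c ∨ d) ↔ (d ⊕ b))) → b) ⊕ (b ⊕ ¬¬(d ∧ c))) = T, so the formula = F.

F, F, T, F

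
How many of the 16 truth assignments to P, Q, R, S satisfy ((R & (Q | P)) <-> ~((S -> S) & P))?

6

P  Q  R  S     (Q | P)  (R & (Q | P))  (S -> S)  ((S -> S) & P)  ~((S -> S) & P)  φ
T  T  T  T        T           T           T            T                F         F
T  T  T  F        T           T           T            T                F         F
T  T  F  T        T           F           T            T                F         T
T  T  F  F        T           F           T            T                F         T
T  F  T  T        T           T           T            T                F         F
T  F  T  F        T           T           T            T                F         F
T  F  F  T        T           F           T            T                F         T
T  F  F  F        T           F           T            T                F         T
F  T  T  T        T           T           T            F                T         T
F  T  T  F        T           T           T            F                T         T
F  T  F  T        T           F           T            F                T         F
F  T  F  F        T           F           T            F                T         F
F  F  T  T        F           F           T            F                T         F
F  F  T  F        F           F           T            F                T         F
F  F  F  T        F           F           T            F                T         F
F  F  F  F        F           F           T            F                T         F
The formula is true on 6 of the 16 rows.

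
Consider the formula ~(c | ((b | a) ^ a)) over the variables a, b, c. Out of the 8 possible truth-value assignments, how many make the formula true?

a  b  c     (b | a)  ((b | a) ^ a)  (c | ((b | a) ^ a))  ~(c | ((b | a) ^ a))
1  1  1        1           0                 1                    0          
1  1  0        1           0                 0                    1          
1  0  1        1           0                 1                    0          
1  0  0        1           0                 0                    1          
0  1  1        1           1                 1                    0          
0  1  0        1           1                 1                    0          
0  0  1        0           0                 1                    0          
0  0  0        0           0                 0                    1          
The formula is true on 3 of the 8 rows.

3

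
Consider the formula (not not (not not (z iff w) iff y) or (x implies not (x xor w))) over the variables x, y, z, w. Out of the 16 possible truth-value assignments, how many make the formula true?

x | y | z | w | (z iff w) | not (z iff w) | not not (z iff w) | (not not (z iff w) iff y) | (x xor w) | not (x xor w) | (x implies not (x xor w)) | φ
- | - | - | - | --------- | ------------- | ----------------- | ------------------------- | --------- | ------------- | ------------------------- | -
T | T | T | T |     T     |       F       |         T         |             T             |     F     |       T       |             T             | T
T | T | T | F |     F     |       T       |         F         |             F             |     T     |       F       |             F             | F
T | T | F | T |     F     |       T       |         F         |             F             |     F     |       T       |             T             | T
T | T | F | F |     T     |       F       |         T         |             T             |     T     |       F       |             F             | T
T | F | T | T |     T     |       F       |         T         |             F             |     F     |       T       |             T             | T
T | F | T | F |     F     |       T       |         F         |             T             |     T     |       F       |             F             | T
T | F | F | T |     F     |       T       |         F         |             T             |     F     |       T       |             T             | T
T | F | F | F |     T     |       F       |         T         |             F             |     T     |       F       |             F             | F
F | T | T | T |     T     |       F       |         T         |             T             |     T     |       F       |             T             | T
F | T | T | F |     F     |       T       |         F         |             F             |     F     |       T       |             T             | T
F | T | F | T |     F     |       T       |         F         |             F             |     T     |       F       |             T             | T
F | T | F | F |     T     |       F       |         T         |             T             |     F     |       T       |             T             | T
F | F | T | T |     T     |       F       |         T         |             F             |     T     |       F       |             T             | T
F | F | T | F |     F     |       T       |         F         |             T             |     F     |       T       |             T             | T
F | F | F | T |     F     |       T       |         F         |             T             |     T     |       F       |             T             | T
F | F | F | F |     T     |       F       |         T         |             F             |     F     |       T       |             T             | T
The formula is true on 14 of the 16 rows.

14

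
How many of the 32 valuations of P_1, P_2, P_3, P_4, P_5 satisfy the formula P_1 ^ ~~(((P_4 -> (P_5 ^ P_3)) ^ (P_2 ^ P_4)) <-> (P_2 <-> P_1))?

24

P_1 | P_2 | P_3 | P_4 | P_5 || φ
 T  |  T  |  T  |  T  |  T  || T
 T  |  T  |  T  |  T  |  F  || F
 T  |  T  |  T  |  F  |  T  || T
 T  |  T  |  T  |  F  |  F  || T
 T  |  T  |  F  |  T  |  T  || F
 T  |  T  |  F  |  T  |  F  || T
 T  |  T  |  F  |  F  |  T  || T
 T  |  T  |  F  |  F  |  F  || T
 T  |  F  |  T  |  T  |  T  || T
 T  |  F  |  T  |  T  |  F  || F
 T  |  F  |  T  |  F  |  T  || T
 T  |  F  |  T  |  F  |  F  || T
 T  |  F  |  F  |  T  |  T  || F
 T  |  F  |  F  |  T  |  F  || T
 T  |  F  |  F  |  F  |  T  || T
 T  |  F  |  F  |  F  |  F  || T
 F  |  T  |  T  |  T  |  T  || T
 F  |  T  |  T  |  T  |  F  || F
 F  |  T  |  T  |  F  |  T  || T
 F  |  T  |  T  |  F  |  F  || T
 F  |  T  |  F  |  T  |  T  || F
 F  |  T  |  F  |  T  |  F  || T
 F  |  T  |  F  |  F  |  T  || T
 F  |  T  |  F  |  F  |  F  || T
 F  |  F  |  T  |  T  |  T  || T
 F  |  F  |  T  |  T  |  F  || F
 F  |  F  |  T  |  F  |  T  || T
 F  |  F  |  T  |  F  |  F  || T
 F  |  F  |  F  |  T  |  T  || F
 F  |  F  |  F  |  T  |  F  || T
 F  |  F  |  F  |  F  |  T  || T
 F  |  F  |  F  |  F  |  F  || T
The formula is true on 24 of the 32 rows.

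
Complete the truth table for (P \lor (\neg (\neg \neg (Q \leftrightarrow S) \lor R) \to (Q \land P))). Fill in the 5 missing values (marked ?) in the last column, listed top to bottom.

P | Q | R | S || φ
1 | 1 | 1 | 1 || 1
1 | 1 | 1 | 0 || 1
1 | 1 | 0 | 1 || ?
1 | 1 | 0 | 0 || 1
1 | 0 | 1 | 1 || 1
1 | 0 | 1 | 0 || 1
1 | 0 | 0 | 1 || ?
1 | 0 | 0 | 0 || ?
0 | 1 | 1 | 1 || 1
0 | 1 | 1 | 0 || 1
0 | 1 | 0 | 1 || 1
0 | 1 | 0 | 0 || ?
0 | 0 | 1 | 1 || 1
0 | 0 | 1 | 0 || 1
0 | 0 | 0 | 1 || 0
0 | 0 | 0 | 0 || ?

1, 1, 1, 0, 1

Row P=1, Q=1, R=0, S=1: (\neg (\neg \neg (Q \leftrightarrow S) \lor R) \to (Q \land P)) = 1, so the formula = 1.
Row P=1, Q=0, R=0, S=1: (\neg (\neg \neg (Q \leftrightarrow S) \lor R) \to (Q \land P)) = 0, so the formula = 1.
Row P=1, Q=0, R=0, S=0: (\neg (\neg \neg (Q \leftrightarrow S) \lor R) \to (Q \land P)) = 1, so the formula = 1.
Row P=0, Q=1, R=0, S=0: (\neg (\neg \neg (Q \leftrightarrow S) \lor R) \to (Q \land P)) = 0, so the formula = 0.
Row P=0, Q=0, R=0, S=0: (\neg (\neg \neg (Q \leftrightarrow S) \lor R) \to (Q \land P)) = 1, so the formula = 1.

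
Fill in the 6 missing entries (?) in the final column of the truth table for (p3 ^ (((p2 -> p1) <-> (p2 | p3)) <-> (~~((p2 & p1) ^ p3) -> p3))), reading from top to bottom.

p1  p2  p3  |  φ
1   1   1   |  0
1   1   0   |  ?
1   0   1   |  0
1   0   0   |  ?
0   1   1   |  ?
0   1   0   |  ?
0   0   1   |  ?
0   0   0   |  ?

0, 0, 1, 0, 0, 0

Row p1=1, p2=1, p3=0: (((p2 -> p1) <-> (p2 | p3)) <-> (~~((p2 & p1) ^ p3) -> p3)) = 0, so the formula = 0.
Row p1=1, p2=0, p3=0: (((p2 -> p1) <-> (p2 | p3)) <-> (~~((p2 & p1) ^ p3) -> p3)) = 0, so the formula = 0.
Row p1=0, p2=1, p3=1: (((p2 -> p1) <-> (p2 | p3)) <-> (~~((p2 & p1) ^ p3) -> p3)) = 0, so the formula = 1.
Row p1=0, p2=1, p3=0: (((p2 -> p1) <-> (p2 | p3)) <-> (~~((p2 & p1) ^ p3) -> p3)) = 0, so the formula = 0.
Row p1=0, p2=0, p3=1: (((p2 -> p1) <-> (p2 | p3)) <-> (~~((p2 & p1) ^ p3) -> p3)) = 1, so the formula = 0.
Row p1=0, p2=0, p3=0: (((p2 -> p1) <-> (p2 | p3)) <-> (~~((p2 & p1) ^ p3) -> p3)) = 0, so the formula = 0.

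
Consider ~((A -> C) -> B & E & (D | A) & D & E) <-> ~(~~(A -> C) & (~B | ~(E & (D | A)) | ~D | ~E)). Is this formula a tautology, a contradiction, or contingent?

contradiction

A | B | C | D | E | φ
- | - | - | - | - | -
1 | 1 | 1 | 1 | 1 | 0
1 | 1 | 1 | 1 | 0 | 0
1 | 1 | 1 | 0 | 1 | 0
1 | 1 | 1 | 0 | 0 | 0
1 | 1 | 0 | 1 | 1 | 0
1 | 1 | 0 | 1 | 0 | 0
1 | 1 | 0 | 0 | 1 | 0
1 | 1 | 0 | 0 | 0 | 0
1 | 0 | 1 | 1 | 1 | 0
1 | 0 | 1 | 1 | 0 | 0
1 | 0 | 1 | 0 | 1 | 0
1 | 0 | 1 | 0 | 0 | 0
1 | 0 | 0 | 1 | 1 | 0
1 | 0 | 0 | 1 | 0 | 0
1 | 0 | 0 | 0 | 1 | 0
1 | 0 | 0 | 0 | 0 | 0
0 | 1 | 1 | 1 | 1 | 0
0 | 1 | 1 | 1 | 0 | 0
0 | 1 | 1 | 0 | 1 | 0
0 | 1 | 1 | 0 | 0 | 0
0 | 1 | 0 | 1 | 1 | 0
0 | 1 | 0 | 1 | 0 | 0
0 | 1 | 0 | 0 | 1 | 0
0 | 1 | 0 | 0 | 0 | 0
0 | 0 | 1 | 1 | 1 | 0
0 | 0 | 1 | 1 | 0 | 0
0 | 0 | 1 | 0 | 1 | 0
0 | 0 | 1 | 0 | 0 | 0
0 | 0 | 0 | 1 | 1 | 0
0 | 0 | 0 | 1 | 0 | 0
0 | 0 | 0 | 0 | 1 | 0
0 | 0 | 0 | 0 | 0 | 0
Every row is 0, so the formula is a contradiction.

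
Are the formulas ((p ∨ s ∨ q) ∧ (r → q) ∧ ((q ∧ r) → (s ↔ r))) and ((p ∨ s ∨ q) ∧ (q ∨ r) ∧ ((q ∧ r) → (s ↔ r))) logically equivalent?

not equivalent

p | q | r | s | φ | ψ
- | - | - | - | - | -
F | F | F | F | F | F
F | F | F | T | T | F
F | F | T | F | F | F
F | F | T | T | F | T
F | T | F | F | T | T
F | T | F | T | T | T
F | T | T | F | F | F
F | T | T | T | T | T
T | F | F | F | T | F
T | F | F | T | T | F
T | F | T | F | F | T
T | F | T | T | F | T
T | T | F | F | T | T
T | T | F | T | T | T
T | T | T | F | F | F
T | T | T | T | T | T
The columns differ at p=F, q=F, r=F, s=T (φ=T, ψ=F), so they are not equivalent.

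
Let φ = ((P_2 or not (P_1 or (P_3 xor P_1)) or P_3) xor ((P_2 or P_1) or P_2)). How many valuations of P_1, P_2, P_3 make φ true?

P_1 | P_2 | P_3 | (P_3 xor P_1) | (P_1 or (P_3 xor P_1)) | not (P_1 or (P_3 xor P_1)) | (P_2 or P_1) | ((P_2 or P_1) or P_2) | φ
--- | --- | --- | ------------- | ---------------------- | -------------------------- | ------------ | --------------------- | -
 0  |  0  |  0  |       0       |           0            |             1              |      0       |           0           | 1
 0  |  0  |  1  |       1       |           1            |             0              |      0       |           0           | 1
 0  |  1  |  0  |       0       |           0            |             1              |      1       |           1           | 0
 0  |  1  |  1  |       1       |           1            |             0              |      1       |           1           | 0
 1  |  0  |  0  |       1       |           1            |             0              |      1       |           1           | 1
 1  |  0  |  1  |       0       |           1            |             0              |      1       |           1           | 0
 1  |  1  |  0  |       1       |           1            |             0              |      1       |           1           | 0
 1  |  1  |  1  |       0       |           1            |             0              |      1       |           1           | 0
The formula is true on 3 of the 8 rows.

3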